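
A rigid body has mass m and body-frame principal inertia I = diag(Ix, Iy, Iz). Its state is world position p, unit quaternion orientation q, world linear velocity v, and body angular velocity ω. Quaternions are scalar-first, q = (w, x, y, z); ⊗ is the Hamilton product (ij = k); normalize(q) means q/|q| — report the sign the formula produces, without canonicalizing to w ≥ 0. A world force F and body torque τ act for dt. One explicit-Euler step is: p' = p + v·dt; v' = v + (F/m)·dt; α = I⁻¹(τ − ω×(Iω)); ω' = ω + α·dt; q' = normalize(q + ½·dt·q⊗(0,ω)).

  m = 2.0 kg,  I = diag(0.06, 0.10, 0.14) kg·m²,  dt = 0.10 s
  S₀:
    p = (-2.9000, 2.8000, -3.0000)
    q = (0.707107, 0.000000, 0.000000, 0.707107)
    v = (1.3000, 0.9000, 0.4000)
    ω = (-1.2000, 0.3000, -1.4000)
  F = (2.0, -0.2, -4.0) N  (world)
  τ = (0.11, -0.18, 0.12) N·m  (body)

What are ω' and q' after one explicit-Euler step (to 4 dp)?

ω' = (-0.9887, 0.2544, -1.3040)
q' = (0.7533, -0.0528, -0.0317, 0.6548)

(τ − ω×Iω)/I = (2.1133, -0.4560, 0.9600)
new body rate ω' = (-0.9887, 0.2544, -1.3040)
2q̇ = q⊗(0,ω) = (0.9899498, -1.0606605, -0.6363963, -0.9899498)
updated quaternion q' = (0.7533, -0.0528, -0.0317, 0.6548)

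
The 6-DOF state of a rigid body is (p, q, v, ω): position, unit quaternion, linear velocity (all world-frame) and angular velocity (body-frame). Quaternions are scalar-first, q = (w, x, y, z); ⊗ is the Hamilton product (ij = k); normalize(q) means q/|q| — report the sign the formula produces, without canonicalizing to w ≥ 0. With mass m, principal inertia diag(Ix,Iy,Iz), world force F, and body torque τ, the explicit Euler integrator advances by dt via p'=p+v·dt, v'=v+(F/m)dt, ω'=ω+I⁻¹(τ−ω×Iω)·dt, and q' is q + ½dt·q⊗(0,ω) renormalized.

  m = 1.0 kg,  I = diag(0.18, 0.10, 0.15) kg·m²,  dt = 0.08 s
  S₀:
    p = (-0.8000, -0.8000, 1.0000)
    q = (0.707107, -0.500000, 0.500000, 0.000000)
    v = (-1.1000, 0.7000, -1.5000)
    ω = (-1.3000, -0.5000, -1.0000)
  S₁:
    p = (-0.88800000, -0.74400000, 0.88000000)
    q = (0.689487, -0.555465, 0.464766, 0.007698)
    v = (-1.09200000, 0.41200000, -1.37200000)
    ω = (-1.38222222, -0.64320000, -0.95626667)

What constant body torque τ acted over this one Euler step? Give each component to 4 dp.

rate change Δω = (-0.08222222, -0.14320000, 0.04373333)
gyro term ω₀×Iω₀ = (0.0250, 0.0390, -0.0520)
τ = I·(Δω/dt) + ω₀×(Iω₀) = (-0.1600, -0.1400, 0.0300)

τ = (-0.1600, -0.1400, 0.0300)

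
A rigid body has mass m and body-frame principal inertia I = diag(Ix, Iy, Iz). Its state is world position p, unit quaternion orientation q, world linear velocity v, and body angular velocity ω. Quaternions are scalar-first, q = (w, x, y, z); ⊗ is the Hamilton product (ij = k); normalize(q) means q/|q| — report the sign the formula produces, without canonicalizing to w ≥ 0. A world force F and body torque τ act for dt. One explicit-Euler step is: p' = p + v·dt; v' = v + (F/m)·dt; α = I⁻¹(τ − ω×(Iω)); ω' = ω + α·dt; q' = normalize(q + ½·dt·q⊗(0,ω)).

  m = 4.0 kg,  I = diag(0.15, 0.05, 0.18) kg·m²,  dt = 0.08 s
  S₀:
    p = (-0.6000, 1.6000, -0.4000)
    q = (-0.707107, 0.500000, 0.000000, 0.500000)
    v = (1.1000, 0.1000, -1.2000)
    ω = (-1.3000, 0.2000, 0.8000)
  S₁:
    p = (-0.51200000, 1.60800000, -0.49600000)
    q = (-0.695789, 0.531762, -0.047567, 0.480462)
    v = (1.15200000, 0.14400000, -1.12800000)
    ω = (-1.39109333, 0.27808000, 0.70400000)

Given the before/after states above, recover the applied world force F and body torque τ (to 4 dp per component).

F = (2.6000, 2.2000, 3.6000)
τ = (-0.1500, 0.0800, -0.1900)

Δv = v₁−v₀ = (0.05200000, 0.04400000, 0.07200000)
m·(v₁−v₀)/dt = (2.6000, 2.2000, 3.6000)
ω₁ − ω₀ = (-0.09109333, 0.07808000, -0.09600000)
ω₀×(Iω₀) = (0.0208, 0.0312, 0.0260)
τ = I·(Δω/dt) + ω₀×(Iω₀) = (-0.1500, 0.0800, -0.1900)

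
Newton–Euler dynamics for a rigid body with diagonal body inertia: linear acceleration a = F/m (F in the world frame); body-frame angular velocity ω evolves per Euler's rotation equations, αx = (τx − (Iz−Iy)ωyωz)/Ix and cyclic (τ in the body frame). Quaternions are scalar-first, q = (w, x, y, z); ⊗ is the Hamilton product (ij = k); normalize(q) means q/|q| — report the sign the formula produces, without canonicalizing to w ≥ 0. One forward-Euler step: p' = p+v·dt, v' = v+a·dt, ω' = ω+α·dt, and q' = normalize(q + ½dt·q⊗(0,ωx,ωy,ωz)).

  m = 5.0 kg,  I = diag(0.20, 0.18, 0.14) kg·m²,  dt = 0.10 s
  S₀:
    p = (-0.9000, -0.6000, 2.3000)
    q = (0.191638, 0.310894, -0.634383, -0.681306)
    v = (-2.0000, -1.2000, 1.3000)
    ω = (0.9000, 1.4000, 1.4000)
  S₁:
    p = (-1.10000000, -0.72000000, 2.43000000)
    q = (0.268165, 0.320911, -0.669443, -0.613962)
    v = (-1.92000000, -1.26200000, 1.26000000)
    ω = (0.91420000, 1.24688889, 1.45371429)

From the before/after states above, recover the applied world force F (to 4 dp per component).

F = (4.0000, -3.1000, -2.0000)

velocity change Δv = (0.08000000, -0.06200000, -0.04000000)
applied force F = (4.0000, -3.1000, -2.0000)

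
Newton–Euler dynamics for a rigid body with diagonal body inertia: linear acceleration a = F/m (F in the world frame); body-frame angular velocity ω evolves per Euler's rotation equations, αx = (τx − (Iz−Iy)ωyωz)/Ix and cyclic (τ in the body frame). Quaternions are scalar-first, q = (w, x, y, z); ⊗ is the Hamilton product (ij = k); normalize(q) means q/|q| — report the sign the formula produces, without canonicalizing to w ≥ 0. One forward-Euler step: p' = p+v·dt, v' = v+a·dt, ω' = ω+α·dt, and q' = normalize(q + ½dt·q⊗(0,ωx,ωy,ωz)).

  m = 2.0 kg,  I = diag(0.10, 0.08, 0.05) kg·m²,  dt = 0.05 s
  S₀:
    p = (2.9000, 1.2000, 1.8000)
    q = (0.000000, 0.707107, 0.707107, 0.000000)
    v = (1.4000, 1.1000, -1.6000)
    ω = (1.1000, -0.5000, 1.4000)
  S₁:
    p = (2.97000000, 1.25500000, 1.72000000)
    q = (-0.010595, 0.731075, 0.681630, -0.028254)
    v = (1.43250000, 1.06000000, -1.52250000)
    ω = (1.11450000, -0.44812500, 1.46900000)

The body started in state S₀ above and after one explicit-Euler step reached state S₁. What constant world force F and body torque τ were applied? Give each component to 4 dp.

F = (1.3000, -1.6000, 3.1000)
τ = (0.0500, 0.1600, 0.0800)

v₁ − v₀ = (0.03250000, -0.04000000, 0.07750000)
m·(v₁−v₀)/dt = (1.3000, -1.6000, 3.1000)
rate change Δω = (0.01450000, 0.05187500, 0.06900000)
τ = I·(Δω/dt) + ω₀×(Iω₀) = (0.0500, 0.1600, 0.0800)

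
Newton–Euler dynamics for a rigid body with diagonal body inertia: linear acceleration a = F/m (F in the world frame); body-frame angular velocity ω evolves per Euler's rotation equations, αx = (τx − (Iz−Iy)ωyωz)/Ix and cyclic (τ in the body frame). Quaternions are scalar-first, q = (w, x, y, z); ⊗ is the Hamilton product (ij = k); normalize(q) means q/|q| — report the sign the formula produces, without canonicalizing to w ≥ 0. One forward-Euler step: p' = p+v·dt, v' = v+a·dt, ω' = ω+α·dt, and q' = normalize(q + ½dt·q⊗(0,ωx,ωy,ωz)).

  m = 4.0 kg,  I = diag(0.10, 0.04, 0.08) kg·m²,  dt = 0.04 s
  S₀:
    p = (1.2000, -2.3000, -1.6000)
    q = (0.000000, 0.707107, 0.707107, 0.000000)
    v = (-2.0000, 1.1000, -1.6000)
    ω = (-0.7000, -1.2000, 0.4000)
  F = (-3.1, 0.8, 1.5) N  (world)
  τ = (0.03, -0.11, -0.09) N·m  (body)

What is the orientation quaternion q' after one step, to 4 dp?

q' = (0.0269, 0.7125, 0.7012, -0.0071)

q⊗(0,ω) = (1.3435033, 0.2828428, -0.2828428, -0.3535535)
q + ½dt·q⊗(0,ω), renormalized = (0.0269, 0.7125, 0.7012, -0.0071)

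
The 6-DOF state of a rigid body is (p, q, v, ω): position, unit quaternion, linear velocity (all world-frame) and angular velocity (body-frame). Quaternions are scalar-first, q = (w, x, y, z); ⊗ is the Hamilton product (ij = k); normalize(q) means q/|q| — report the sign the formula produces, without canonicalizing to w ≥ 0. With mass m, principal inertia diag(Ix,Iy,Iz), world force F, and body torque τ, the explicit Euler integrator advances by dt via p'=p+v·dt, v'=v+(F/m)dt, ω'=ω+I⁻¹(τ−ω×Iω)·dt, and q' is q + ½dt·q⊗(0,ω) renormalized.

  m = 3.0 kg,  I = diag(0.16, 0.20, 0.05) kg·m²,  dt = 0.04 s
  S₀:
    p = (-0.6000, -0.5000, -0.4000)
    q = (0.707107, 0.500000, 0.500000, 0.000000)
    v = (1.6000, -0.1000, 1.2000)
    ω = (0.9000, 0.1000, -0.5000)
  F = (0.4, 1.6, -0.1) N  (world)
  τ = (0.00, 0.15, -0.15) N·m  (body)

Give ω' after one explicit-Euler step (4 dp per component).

ω' = (0.8981, 0.1399, -0.6229)

gyro term ω×Iω = (0.0075, -0.0495, 0.0036)
angular accel α = (-0.0469, 0.9975, -3.0720)
new body rate ω' = (0.8981, 0.1399, -0.6229)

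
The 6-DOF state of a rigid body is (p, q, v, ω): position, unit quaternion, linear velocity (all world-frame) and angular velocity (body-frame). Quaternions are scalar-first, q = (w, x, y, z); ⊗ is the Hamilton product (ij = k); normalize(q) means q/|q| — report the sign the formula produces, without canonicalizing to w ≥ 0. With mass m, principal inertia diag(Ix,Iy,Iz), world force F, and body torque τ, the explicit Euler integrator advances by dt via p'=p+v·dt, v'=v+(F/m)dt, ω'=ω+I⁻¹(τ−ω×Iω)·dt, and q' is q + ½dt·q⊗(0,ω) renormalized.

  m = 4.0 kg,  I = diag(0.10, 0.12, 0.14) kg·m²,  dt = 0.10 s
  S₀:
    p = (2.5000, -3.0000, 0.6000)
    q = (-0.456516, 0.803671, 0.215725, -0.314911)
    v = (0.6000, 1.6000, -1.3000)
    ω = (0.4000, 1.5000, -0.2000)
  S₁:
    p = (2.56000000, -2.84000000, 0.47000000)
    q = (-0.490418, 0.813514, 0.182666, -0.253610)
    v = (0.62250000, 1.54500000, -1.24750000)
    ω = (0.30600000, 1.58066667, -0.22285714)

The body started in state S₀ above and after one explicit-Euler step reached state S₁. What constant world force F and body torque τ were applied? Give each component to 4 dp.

velocity change Δv = (0.02250000, -0.05500000, 0.05250000)
m·(v₁−v₀)/dt = (0.9000, -2.2000, 2.1000)
Δω = ω₁−ω₀ = (-0.09400000, 0.08066667, -0.02285714)
ω₀×(Iω₀) = (-0.0060, 0.0032, 0.0120)
applied torque τ = (-0.1000, 0.1000, -0.0200)

F = (0.9000, -2.2000, 2.1000)
τ = (-0.1000, 0.1000, -0.0200)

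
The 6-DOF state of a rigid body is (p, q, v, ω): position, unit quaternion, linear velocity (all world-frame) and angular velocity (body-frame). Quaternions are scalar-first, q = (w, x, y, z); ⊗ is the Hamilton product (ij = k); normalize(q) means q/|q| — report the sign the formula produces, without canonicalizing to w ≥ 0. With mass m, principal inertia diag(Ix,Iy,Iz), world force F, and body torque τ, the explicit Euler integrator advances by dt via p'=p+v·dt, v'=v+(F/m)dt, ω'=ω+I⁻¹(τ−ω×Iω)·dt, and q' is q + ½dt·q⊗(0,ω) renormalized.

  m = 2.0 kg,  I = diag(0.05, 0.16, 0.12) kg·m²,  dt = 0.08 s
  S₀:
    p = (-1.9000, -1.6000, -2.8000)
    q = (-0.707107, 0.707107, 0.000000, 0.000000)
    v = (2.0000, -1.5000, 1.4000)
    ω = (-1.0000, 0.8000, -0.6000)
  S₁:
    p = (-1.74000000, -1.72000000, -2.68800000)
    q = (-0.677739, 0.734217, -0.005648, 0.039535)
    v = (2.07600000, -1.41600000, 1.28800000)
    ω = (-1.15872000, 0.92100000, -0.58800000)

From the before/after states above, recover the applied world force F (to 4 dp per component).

Δv = v₁−v₀ = (0.07600000, 0.08400000, -0.11200000)
F = m·Δv/dt = (1.9000, 2.1000, -2.8000)

F = (1.9000, 2.1000, -2.8000)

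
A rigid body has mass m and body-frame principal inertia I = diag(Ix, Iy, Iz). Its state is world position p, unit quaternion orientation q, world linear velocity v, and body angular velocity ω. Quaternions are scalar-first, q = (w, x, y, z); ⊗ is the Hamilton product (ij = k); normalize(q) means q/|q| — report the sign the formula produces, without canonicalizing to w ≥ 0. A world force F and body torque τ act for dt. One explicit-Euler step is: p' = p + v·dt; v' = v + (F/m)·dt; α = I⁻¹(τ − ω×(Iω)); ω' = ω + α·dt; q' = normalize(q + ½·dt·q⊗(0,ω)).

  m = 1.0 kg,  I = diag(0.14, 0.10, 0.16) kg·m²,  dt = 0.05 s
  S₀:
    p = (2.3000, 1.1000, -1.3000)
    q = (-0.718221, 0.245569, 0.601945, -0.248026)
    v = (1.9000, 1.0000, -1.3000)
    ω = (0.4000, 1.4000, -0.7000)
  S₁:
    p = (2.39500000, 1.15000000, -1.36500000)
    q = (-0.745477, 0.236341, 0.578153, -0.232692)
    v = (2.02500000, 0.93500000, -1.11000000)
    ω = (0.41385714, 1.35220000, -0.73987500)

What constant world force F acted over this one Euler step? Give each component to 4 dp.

F = (2.5000, -1.3000, 3.8000)

v₁ − v₀ = (0.12500000, -0.06500000, 0.19000000)
applied force F = (2.5000, -1.3000, 3.8000)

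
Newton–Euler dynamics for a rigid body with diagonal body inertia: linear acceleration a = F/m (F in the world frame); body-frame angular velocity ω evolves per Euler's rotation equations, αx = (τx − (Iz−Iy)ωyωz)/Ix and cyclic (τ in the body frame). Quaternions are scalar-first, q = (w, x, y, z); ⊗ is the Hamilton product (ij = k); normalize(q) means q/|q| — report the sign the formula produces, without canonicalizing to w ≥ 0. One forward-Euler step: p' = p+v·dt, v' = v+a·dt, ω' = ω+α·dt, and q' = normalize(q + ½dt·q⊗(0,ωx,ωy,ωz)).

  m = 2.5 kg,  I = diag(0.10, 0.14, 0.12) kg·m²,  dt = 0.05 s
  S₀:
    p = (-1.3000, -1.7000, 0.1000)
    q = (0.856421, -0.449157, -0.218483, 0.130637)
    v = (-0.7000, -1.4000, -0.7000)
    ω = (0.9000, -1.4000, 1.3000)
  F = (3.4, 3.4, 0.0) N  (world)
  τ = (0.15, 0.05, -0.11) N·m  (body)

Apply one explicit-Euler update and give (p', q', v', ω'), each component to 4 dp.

gyro term ω×Iω = (0.0364, -0.0234, -0.0504)
α = I⁻¹(τ − ω×Iω) = (1.1360, 0.5243, -0.4967)
ω + α·dt = (0.9568, -1.3738, 1.2752)
Hamilton product q⊗(0,ω) = (-0.0714630, 0.6696428, -0.4975120, 1.9388018)
updated quaternion q' = (0.8534, -0.4318, -0.2306, 0.1789)
linear accel F/m = (1.3600, 1.3600, 0.0000)
p' = p + v·dt = (-1.3350, -1.7700, 0.0650)
new velocity v' = (-0.6320, -1.3320, -0.7000)

p' = (-1.3350, -1.7700, 0.0650)
q' = (0.8534, -0.4318, -0.2306, 0.1789)
v' = (-0.6320, -1.3320, -0.7000)
ω' = (0.9568, -1.3738, 1.2752)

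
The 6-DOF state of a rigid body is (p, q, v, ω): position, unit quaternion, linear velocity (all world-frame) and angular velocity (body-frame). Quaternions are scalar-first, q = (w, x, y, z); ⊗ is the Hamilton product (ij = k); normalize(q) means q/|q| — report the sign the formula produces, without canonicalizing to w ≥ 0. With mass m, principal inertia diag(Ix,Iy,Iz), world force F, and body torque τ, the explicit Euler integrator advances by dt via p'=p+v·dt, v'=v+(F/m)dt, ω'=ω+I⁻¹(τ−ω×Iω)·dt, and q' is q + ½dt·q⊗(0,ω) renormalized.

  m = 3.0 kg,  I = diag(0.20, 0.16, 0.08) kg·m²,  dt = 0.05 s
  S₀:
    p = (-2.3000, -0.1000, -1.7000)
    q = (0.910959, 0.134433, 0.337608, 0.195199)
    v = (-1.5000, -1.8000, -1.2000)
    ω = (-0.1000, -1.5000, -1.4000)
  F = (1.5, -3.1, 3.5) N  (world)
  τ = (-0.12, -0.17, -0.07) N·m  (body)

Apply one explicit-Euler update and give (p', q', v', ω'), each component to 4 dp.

a = F/m = (0.5000, -1.0333, 1.1667)
p' = p + v·dt = (-2.3750, -0.1900, -1.7600)
v + (F/m)dt = (-1.4750, -1.8517, -1.1417)
gyro term ω×Iω = (-0.1680, 0.0168, -0.0060)
α = I⁻¹(τ − ω×Iω) = (0.2400, -1.1675, -0.8000)
ω' = ω + α·dt = (-0.0880, -1.5584, -1.4400)
2q̇ = q⊗(0,ω) = (0.7931339, -0.2709486, -1.1977522, -1.4432313)
q' = normalize(q + ½dt·q⊗(0,ω)) = (0.9296, 0.1275, 0.3073, 0.1589)

p' = (-2.3750, -0.1900, -1.7600)
q' = (0.9296, 0.1275, 0.3073, 0.1589)
v' = (-1.4750, -1.8517, -1.1417)
ω' = (-0.0880, -1.5584, -1.4400)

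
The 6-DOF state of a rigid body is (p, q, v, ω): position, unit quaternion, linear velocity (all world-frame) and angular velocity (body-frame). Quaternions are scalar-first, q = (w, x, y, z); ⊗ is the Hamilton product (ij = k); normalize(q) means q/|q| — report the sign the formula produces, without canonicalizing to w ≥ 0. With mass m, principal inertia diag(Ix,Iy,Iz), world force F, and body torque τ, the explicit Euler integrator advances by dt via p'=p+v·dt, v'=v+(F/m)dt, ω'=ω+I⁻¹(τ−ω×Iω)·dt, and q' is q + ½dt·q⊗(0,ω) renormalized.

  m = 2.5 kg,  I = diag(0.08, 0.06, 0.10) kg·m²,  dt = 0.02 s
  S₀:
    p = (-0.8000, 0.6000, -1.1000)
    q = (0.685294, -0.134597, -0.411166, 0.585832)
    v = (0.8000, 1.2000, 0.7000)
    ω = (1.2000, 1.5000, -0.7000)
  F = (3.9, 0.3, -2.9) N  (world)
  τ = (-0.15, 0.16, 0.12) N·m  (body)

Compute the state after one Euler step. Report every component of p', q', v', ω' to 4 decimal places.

α = I⁻¹(τ − ω×Iω) = (-1.3500, 2.3867, 1.5600)
ω' = ω + α·dt = (1.1730, 1.5477, -0.6688)
Hamilton product q⊗(0,ω) = (1.1883478, 0.2314210, 1.6367215, -0.1882021)
q' = normalize(q + ½dt·q⊗(0,ω)) = (0.6970, -0.1323, -0.3947, 0.5838)
p' = p + v·dt = (-0.7840, 0.6240, -1.0860)
v' = v + a·dt = (0.8312, 1.2024, 0.6768)

p' = (-0.7840, 0.6240, -1.0860)
q' = (0.6970, -0.1323, -0.3947, 0.5838)
v' = (0.8312, 1.2024, 0.6768)
ω' = (1.1730, 1.5477, -0.6688)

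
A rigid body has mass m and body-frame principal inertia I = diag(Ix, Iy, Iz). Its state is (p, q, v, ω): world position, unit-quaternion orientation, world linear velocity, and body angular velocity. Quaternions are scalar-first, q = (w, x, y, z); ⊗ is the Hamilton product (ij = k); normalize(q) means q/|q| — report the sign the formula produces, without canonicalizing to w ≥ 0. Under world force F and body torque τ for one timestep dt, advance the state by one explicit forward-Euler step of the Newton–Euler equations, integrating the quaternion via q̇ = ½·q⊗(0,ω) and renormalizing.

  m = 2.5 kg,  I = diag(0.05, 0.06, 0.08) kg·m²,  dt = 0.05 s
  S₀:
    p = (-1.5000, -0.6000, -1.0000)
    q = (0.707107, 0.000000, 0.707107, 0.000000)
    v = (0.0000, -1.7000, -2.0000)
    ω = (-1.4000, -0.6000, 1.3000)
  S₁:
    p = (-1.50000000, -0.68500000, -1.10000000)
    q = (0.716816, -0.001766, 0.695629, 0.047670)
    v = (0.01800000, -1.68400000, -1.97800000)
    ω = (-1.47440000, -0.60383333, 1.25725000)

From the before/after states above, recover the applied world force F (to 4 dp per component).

Δv = v₁−v₀ = (0.01800000, 0.01600000, 0.02200000)
F = m·Δv/dt = (0.9000, 0.8000, 1.1000)

F = (0.9000, 0.8000, 1.1000)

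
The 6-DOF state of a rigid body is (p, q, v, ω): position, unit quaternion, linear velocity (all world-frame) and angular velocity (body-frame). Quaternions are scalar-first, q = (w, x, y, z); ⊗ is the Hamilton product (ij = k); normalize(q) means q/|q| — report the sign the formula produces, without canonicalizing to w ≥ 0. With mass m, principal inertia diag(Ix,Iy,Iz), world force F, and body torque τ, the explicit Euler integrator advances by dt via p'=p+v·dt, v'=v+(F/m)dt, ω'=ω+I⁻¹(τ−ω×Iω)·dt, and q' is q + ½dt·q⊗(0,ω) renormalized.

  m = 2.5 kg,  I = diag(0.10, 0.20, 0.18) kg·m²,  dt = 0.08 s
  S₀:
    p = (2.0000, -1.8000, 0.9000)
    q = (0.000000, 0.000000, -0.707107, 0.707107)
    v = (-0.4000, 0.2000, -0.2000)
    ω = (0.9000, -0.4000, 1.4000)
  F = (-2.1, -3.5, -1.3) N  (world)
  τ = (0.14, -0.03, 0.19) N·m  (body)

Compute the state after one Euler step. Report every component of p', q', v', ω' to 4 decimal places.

p' = (1.9680, -1.7840, 0.8840)
q' = (-0.0508, -0.0282, -0.6801, 0.7309)
v' = (-0.4672, 0.0880, -0.2416)
ω' = (1.0030, -0.3717, 1.5004)

p' = p + v·dt = (1.9680, -1.7840, 0.8840)
v' = v + a·dt = (-0.4672, 0.0880, -0.2416)
α = I⁻¹(τ − ω×Iω) = (1.2880, 0.3540, 1.2556)
ω' = ω + α·dt = (1.0030, -0.3717, 1.5004)
2q̇ = q⊗(0,ω) = (-1.2727926, -0.7071070, 0.6363963, 0.6363963)
q' = normalize(q + ½dt·q⊗(0,ω)) = (-0.0508, -0.0282, -0.6801, 0.7309)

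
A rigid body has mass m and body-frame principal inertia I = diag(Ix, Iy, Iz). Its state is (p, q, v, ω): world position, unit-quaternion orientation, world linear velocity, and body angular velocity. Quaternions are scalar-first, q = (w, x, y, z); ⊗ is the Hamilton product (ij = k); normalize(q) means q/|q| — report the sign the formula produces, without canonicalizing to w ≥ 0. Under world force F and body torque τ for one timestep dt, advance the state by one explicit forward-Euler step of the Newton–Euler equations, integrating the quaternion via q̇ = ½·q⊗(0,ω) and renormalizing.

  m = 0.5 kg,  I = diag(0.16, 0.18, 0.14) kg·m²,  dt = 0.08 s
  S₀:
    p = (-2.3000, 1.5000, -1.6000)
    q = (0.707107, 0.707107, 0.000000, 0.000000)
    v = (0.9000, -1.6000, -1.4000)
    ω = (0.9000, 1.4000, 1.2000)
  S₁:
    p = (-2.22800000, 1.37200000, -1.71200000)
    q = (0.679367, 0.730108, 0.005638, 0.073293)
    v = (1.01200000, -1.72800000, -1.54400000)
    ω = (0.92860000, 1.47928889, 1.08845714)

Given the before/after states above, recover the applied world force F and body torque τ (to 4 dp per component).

F = (0.7000, -0.8000, -0.9000)
τ = (-0.0100, 0.2000, -0.1700)

rate change Δω = (0.02860000, 0.07928889, -0.11154286)
precession coupling = (-0.0672, 0.0216, 0.0252)
I·α + gyro = (-0.0100, 0.2000, -0.1700)
velocity change Δv = (0.11200000, -0.12800000, -0.14400000)
m·(v₁−v₀)/dt = (0.7000, -0.8000, -0.9000)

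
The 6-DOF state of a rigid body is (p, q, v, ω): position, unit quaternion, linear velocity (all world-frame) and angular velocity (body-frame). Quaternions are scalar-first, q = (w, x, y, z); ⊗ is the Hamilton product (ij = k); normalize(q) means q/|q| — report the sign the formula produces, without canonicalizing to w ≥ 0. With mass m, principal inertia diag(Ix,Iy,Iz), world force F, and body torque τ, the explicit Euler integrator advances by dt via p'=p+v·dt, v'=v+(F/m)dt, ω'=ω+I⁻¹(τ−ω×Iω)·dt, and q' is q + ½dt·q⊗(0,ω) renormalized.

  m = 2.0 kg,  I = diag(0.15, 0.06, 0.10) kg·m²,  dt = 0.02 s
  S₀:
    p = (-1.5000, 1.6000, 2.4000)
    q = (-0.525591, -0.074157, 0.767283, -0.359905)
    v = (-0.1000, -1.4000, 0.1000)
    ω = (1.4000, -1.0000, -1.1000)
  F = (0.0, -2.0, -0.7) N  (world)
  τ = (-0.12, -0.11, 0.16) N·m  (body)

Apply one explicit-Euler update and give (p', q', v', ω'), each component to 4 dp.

p' = (-1.5020, 1.5720, 2.4020)
q' = (-0.5207, -0.0935, 0.7665, -0.3640)
v' = (-0.1000, -1.4200, 0.0930)
ω' = (1.3781, -1.0110, -1.0932)

precession coupling ω×(Iω) = (0.0440, -0.0770, 0.1260)
(τ − ω×Iω)/I = (-1.0933, -0.5500, 0.3400)
ω' = ω + α·dt = (1.3781, -1.0110, -1.0932)
Hamilton product q⊗(0,ω) = (0.4752073, -1.9397437, -0.0598487, -0.4218891)
q' = normalize(q + ½dt·q⊗(0,ω)) = (-0.5207, -0.0935, 0.7665, -0.3640)
p' = p + v·dt = (-1.5020, 1.5720, 2.4020)
v' = v + a·dt = (-0.1000, -1.4200, 0.0930)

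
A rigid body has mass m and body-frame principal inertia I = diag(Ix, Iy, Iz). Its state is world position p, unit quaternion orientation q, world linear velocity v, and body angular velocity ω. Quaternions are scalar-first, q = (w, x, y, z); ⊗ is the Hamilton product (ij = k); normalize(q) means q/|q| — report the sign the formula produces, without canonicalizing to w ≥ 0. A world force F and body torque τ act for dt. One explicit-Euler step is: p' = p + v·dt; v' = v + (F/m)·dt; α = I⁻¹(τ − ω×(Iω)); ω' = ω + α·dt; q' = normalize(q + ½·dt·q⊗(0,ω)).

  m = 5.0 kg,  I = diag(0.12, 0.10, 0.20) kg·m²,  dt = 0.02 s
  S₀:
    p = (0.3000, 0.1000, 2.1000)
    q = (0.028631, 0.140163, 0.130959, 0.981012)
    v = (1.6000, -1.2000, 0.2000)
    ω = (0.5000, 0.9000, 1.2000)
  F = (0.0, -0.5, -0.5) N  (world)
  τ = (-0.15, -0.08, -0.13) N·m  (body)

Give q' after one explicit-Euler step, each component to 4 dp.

q' = (0.0150, 0.1330, 0.1344, 0.9818)

Hamilton product q⊗(0,ω) = (-1.3651590, -0.7114445, 0.3480783, 0.0950244)
q + ½dt·q⊗(0,ω), renormalized = (0.0150, 0.1330, 0.1344, 0.9818)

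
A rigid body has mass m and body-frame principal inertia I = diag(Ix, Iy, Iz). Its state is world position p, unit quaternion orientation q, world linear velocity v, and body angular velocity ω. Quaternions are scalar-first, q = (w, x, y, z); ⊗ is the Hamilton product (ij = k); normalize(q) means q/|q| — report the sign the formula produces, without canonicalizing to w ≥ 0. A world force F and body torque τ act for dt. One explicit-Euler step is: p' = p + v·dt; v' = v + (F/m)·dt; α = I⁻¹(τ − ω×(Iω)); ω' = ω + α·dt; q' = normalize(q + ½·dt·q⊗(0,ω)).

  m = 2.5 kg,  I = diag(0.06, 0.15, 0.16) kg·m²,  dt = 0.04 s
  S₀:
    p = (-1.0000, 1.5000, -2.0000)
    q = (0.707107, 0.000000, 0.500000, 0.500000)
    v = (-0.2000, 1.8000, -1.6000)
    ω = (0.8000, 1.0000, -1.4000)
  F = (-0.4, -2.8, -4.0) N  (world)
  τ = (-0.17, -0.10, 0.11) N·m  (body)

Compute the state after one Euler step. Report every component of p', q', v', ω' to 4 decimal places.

linear accel F/m = (-0.1600, -1.1200, -1.6000)
p + v·dt = (-1.0080, 1.5720, -2.0640)
v' = v + a·dt = (-0.2064, 1.7552, -1.6640)
α = I⁻¹(τ − ω×Iω) = (-2.6000, -1.4133, 0.2375)
ω' = ω + α·dt = (0.6960, 0.9435, -1.3905)
Hamilton product q⊗(0,ω) = (0.2000000, -0.6343144, 1.1071070, -1.3899498)
updated quaternion q' = (0.7106, -0.0127, 0.5218, 0.4719)

p' = (-1.0080, 1.5720, -2.0640)
q' = (0.7106, -0.0127, 0.5218, 0.4719)
v' = (-0.2064, 1.7552, -1.6640)
ω' = (0.6960, 0.9435, -1.3905)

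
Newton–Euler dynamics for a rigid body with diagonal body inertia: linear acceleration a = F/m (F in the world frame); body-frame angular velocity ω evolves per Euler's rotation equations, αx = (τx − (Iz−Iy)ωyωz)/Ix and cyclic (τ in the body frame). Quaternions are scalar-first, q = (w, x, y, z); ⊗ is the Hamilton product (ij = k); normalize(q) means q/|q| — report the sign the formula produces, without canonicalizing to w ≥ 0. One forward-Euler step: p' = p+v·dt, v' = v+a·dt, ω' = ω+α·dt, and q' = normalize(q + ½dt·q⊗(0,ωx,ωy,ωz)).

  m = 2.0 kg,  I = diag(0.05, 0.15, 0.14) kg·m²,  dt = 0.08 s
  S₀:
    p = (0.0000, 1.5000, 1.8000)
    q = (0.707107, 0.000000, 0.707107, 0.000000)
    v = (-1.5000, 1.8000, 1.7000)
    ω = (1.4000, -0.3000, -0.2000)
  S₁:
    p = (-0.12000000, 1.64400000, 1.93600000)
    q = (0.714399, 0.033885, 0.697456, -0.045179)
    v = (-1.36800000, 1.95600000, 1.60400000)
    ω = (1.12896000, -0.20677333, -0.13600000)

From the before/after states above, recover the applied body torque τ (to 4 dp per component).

τ = (-0.1700, 0.2000, 0.0700)

rate change Δω = (-0.27104000, 0.09322667, 0.06400000)
I·α + gyro = (-0.1700, 0.2000, 0.0700)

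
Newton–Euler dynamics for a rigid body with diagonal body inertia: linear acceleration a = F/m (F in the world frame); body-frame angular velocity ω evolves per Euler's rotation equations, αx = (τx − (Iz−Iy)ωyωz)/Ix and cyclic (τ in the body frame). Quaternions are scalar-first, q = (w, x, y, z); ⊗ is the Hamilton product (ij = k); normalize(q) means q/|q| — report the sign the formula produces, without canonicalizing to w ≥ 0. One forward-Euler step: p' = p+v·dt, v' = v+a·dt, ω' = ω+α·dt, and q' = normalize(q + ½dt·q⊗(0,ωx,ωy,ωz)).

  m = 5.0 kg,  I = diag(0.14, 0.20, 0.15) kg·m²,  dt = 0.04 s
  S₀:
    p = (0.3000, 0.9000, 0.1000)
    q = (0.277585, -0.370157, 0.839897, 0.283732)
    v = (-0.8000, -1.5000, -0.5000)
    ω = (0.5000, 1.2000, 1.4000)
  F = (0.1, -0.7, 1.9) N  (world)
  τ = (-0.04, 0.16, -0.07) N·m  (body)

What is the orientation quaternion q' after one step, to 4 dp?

Hamilton product q⊗(0,ω) = (-1.2200227, 0.9741699, 0.9931878, -0.4755179)
q + ½dt·q⊗(0,ω), renormalized = (0.2530, -0.3504, 0.8591, 0.2740)

q' = (0.2530, -0.3504, 0.8591, 0.2740)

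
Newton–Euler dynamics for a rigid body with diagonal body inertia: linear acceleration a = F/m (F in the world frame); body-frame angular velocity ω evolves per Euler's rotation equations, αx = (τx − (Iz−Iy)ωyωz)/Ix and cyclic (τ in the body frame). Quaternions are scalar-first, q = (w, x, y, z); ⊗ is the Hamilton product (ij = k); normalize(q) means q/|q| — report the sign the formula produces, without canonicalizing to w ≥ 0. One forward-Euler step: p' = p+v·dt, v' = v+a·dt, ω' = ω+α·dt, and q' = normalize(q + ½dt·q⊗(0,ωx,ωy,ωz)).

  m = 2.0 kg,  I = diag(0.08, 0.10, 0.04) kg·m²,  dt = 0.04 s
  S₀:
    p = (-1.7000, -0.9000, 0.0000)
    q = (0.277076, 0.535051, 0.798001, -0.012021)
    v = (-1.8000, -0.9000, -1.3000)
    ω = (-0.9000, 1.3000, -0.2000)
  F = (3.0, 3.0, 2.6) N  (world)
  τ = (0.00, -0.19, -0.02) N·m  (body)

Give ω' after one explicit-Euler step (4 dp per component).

ω' = (-0.9078, 1.2211, -0.1966)

ω×(Iω) gyroscopic = (0.0156, 0.0072, -0.0234)
α = I⁻¹(τ − ω×Iω) = (-0.1950, -1.9720, 0.0850)
ω + α·dt = (-0.9078, 1.2211, -0.1966)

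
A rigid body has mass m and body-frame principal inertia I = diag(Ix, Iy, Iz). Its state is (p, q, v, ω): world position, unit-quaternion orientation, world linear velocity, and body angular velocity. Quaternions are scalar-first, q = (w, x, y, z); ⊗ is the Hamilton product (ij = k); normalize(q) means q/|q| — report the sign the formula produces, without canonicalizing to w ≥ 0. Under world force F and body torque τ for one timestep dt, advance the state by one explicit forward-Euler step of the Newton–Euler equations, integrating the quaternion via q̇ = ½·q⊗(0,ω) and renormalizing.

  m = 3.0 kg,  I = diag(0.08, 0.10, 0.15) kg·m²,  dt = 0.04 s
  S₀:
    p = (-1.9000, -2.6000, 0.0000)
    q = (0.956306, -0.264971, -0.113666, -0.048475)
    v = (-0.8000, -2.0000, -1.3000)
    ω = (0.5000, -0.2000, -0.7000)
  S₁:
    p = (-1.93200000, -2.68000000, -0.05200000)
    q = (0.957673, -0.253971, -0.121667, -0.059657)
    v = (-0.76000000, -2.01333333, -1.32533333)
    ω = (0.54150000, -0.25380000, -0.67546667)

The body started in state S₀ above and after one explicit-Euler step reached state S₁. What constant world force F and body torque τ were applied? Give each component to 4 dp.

F = (3.0000, -1.0000, -1.9000)
τ = (0.0900, -0.1100, 0.0900)

rate change Δω = (0.04150000, -0.05380000, 0.02453333)
gyro term ω₀×Iω₀ = (0.0070, 0.0245, -0.0020)
applied torque τ = (0.0900, -0.1100, 0.0900)
v₁ − v₀ = (0.04000000, -0.01333333, -0.02533333)
applied force F = (3.0000, -1.0000, -1.9000)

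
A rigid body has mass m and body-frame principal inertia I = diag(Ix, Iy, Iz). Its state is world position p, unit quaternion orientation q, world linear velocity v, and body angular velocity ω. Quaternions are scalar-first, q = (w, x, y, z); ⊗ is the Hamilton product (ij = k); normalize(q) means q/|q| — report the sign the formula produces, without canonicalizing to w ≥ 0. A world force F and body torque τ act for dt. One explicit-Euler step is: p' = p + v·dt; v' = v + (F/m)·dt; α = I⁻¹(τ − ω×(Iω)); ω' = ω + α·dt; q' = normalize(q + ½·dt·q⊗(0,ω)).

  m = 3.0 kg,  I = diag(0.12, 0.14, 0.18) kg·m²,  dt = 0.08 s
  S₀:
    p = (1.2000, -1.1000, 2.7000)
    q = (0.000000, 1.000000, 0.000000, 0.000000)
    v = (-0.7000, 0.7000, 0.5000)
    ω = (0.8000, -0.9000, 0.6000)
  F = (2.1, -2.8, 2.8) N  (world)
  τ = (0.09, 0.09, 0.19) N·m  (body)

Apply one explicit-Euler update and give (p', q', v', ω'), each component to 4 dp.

p' = (1.1440, -1.0440, 2.7400)
q' = (-0.0320, 0.9986, -0.0240, -0.0359)
v' = (-0.6440, 0.6253, 0.5747)
ω' = (0.8744, -0.8321, 0.6908)

linear accel F/m = (0.7000, -0.9333, 0.9333)
p + v·dt = (1.1440, -1.0440, 2.7400)
v' = v + a·dt = (-0.6440, 0.6253, 0.5747)
angular accel α = (0.9300, 0.8486, 1.1356)
ω' = ω + α·dt = (0.8744, -0.8321, 0.6908)
2q̇ = q⊗(0,ω) = (-0.8000000, 0.0000000, -0.6000000, -0.9000000)
q + ½dt·q⊗(0,ω), renormalized = (-0.0320, 0.9986, -0.0240, -0.0359)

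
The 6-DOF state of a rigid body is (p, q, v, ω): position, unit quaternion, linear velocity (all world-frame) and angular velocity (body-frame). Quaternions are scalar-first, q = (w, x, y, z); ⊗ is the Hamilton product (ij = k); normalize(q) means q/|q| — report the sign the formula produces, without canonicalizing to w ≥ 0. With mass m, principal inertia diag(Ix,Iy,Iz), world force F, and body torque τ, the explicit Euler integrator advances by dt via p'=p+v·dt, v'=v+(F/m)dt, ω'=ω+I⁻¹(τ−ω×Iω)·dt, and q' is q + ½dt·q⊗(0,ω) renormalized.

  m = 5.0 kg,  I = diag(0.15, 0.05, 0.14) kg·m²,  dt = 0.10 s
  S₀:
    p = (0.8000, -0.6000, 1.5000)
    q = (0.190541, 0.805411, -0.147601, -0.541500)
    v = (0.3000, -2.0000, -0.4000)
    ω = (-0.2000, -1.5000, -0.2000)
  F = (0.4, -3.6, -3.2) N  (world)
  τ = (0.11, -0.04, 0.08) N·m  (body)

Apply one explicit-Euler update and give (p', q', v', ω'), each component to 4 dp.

linear accel F/m = (0.0800, -0.7200, -0.6400)
p + v·dt = (0.8300, -0.8000, 1.4600)
new velocity v' = (0.3080, -2.0720, -0.4640)
gyro term ω×Iω = (0.0270, 0.0004, -0.0300)
angular accel α = (0.5533, -0.8080, 0.7857)
ω' = ω + α·dt = (-0.1447, -1.5808, -0.1214)
2q̇ = q⊗(0,ω) = (-0.1686193, -0.8208380, -0.0164293, -1.2757449)
q' = normalize(q + ½dt·q⊗(0,ω)) = (0.1816, 0.7622, -0.1480, -0.6035)

p' = (0.8300, -0.8000, 1.4600)
q' = (0.1816, 0.7622, -0.1480, -0.6035)
v' = (0.3080, -2.0720, -0.4640)
ω' = (-0.1447, -1.5808, -0.1214)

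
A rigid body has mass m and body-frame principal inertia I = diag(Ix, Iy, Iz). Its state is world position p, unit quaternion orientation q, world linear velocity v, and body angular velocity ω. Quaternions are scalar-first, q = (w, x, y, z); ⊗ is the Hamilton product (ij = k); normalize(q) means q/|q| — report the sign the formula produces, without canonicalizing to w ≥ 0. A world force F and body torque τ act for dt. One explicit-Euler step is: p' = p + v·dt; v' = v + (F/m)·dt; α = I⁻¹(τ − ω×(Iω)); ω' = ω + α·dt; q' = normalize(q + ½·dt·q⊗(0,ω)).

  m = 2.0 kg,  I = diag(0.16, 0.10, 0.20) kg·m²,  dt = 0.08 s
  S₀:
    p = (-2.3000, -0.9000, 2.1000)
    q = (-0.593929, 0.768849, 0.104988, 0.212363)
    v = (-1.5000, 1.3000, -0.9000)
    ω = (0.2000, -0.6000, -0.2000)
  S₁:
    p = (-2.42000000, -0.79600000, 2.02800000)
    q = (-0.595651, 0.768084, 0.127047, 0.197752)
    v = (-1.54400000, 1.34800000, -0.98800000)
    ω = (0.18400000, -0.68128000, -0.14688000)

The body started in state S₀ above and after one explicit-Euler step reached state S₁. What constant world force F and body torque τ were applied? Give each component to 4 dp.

F = (-1.1000, 1.2000, -2.2000)
τ = (-0.0200, -0.1000, 0.1400)

v₁ − v₀ = (-0.04400000, 0.04800000, -0.08800000)
F = m·Δv/dt = (-1.1000, 1.2000, -2.2000)
ω₁ − ω₀ = (-0.01600000, -0.08128000, 0.05312000)
ω₀×(Iω₀) = (0.0120, 0.0016, 0.0072)
τ = I·(Δω/dt) + ω₀×(Iω₀) = (-0.0200, -0.1000, 0.1400)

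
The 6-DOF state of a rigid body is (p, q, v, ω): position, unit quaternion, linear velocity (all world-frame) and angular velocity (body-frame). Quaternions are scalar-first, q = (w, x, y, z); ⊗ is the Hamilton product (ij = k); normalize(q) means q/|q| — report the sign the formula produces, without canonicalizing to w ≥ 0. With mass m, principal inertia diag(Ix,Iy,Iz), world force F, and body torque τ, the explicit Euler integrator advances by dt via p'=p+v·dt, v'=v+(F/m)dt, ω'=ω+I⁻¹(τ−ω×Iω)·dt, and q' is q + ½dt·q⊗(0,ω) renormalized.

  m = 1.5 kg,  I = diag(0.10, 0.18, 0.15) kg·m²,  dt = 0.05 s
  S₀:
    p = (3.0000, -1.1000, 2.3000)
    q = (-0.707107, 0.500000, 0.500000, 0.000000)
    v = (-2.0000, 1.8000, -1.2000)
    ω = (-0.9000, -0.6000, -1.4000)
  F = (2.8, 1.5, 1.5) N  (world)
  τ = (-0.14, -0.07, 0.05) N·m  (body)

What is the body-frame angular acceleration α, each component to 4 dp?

precession coupling ω×(Iω) = (-0.0252, -0.0630, 0.0432)
(τ − ω×Iω)/I = (-1.1480, -0.0389, 0.0453)

α = (-1.1480, -0.0389, 0.0453)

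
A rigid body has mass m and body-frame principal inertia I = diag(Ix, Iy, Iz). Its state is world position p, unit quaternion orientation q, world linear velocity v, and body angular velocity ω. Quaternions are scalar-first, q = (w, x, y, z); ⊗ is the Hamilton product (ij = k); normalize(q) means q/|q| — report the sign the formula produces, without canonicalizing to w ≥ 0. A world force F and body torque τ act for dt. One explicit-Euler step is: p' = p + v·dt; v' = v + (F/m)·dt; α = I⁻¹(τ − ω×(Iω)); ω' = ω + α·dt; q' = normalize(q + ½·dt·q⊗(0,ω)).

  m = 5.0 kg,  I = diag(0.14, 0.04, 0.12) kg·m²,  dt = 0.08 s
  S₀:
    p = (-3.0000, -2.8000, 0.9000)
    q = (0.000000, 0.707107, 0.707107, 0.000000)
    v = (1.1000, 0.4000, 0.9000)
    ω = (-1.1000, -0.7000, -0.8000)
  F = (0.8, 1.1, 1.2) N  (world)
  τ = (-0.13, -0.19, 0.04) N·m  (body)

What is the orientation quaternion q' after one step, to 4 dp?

2q̇ = q⊗(0,ω) = (1.2727926, -0.5656856, 0.5656856, 0.2828428)
q' = normalize(q + ½dt·q⊗(0,ω)) = (0.0508, 0.6832, 0.7284, 0.0113)

q' = (0.0508, 0.6832, 0.7284, 0.0113)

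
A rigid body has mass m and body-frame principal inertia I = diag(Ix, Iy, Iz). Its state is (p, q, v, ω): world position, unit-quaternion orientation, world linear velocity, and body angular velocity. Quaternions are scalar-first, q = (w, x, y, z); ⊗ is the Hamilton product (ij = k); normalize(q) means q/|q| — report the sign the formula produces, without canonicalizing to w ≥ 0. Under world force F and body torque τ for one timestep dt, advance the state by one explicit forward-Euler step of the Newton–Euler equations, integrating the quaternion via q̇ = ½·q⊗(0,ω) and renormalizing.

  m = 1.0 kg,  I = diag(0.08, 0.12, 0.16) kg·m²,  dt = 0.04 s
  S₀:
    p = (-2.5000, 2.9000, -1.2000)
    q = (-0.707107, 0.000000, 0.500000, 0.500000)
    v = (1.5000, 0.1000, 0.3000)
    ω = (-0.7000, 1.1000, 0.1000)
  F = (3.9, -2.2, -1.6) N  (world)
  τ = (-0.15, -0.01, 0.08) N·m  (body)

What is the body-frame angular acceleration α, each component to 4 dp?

α = (-1.9300, -0.1300, 0.6925)

ω×(Iω) gyroscopic = (0.0044, 0.0056, -0.0308)
(τ − ω×Iω)/I = (-1.9300, -0.1300, 0.6925)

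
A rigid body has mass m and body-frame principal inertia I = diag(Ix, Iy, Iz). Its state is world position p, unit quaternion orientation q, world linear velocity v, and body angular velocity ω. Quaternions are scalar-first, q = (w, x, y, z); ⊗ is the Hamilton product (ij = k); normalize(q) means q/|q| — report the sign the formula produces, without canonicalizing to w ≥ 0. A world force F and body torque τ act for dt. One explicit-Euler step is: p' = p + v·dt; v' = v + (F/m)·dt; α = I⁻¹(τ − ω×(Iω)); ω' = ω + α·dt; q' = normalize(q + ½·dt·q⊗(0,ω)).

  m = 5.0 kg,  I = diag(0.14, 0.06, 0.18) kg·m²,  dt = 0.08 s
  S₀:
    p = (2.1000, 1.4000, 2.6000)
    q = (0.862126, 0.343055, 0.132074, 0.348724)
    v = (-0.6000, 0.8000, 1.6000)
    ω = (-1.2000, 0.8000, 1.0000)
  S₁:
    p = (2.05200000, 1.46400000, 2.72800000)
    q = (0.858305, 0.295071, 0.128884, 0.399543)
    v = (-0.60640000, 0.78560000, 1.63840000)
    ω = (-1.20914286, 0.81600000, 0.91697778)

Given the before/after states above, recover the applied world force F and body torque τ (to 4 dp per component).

F = (-0.4000, -0.9000, 2.4000)
τ = (0.0800, 0.0600, -0.1100)

velocity change Δv = (-0.00640000, -0.01440000, 0.03840000)
F = m·Δv/dt = (-0.4000, -0.9000, 2.4000)
Δω = ω₁−ω₀ = (-0.00914286, 0.01600000, -0.08302222)
gyro term ω₀×Iω₀ = (0.0960, 0.0480, 0.0768)
I·α + gyro = (0.0800, 0.0600, -0.1100)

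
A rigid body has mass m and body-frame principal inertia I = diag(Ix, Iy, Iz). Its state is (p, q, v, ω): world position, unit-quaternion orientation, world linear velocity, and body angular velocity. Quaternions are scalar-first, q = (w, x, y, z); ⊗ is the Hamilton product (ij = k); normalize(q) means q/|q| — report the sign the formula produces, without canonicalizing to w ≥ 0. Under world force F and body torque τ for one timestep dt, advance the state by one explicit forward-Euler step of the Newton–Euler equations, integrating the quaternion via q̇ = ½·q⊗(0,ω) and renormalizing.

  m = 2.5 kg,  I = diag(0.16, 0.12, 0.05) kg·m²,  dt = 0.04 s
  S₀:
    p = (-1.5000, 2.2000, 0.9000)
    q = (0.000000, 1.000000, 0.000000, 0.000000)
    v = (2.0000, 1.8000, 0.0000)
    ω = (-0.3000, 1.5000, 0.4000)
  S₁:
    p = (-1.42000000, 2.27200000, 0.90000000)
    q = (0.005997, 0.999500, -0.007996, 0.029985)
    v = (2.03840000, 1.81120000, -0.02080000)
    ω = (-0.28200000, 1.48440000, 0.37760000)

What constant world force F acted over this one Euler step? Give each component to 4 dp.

v₁ − v₀ = (0.03840000, 0.01120000, -0.02080000)
m·(v₁−v₀)/dt = (2.4000, 0.7000, -1.3000)

F = (2.4000, 0.7000, -1.3000)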